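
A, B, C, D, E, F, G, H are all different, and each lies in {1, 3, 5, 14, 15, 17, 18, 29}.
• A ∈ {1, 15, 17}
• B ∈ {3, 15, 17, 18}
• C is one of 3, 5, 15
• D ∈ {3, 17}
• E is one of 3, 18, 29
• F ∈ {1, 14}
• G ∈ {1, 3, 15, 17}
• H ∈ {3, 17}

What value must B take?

18

Among the 8 variables, 5 fits only C (and all 8 values in {1, 3, 5, 14, 15, 17, 18, 29} must be used), so C = 5.
The 7 still-open variables draw from only 7 values {1, 3, 14, 15, 17, 18, 29}, so each is used; only F can be 14, hence F = 14.
Among the 6 still-open variables, 29 fits only E (and all 6 values in {1, 3, 15, 17, 18, 29} must be used), so E = 29.
Among the 5 still-open variables, 18 fits only B (and all 5 values in {1, 3, 15, 17, 18} must be used), so B = 18.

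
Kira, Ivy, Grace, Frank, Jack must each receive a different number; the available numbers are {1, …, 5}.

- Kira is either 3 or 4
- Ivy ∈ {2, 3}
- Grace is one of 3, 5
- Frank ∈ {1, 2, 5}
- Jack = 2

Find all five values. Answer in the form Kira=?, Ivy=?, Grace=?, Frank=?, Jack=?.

Kira=4, Ivy=3, Grace=5, Frank=1, Jack=2

Jack must be 2 (only option left). Remove 2 from Ivy, Frank.
Ivy's domain is down to {3}, so Ivy = 3. Eliminate 3 elsewhere: Kira, Grace.
Grace's domain is down to {5}, so Grace = 5. Strike 5 from Frank.
Frank has just one choice, so Frank = 1.
That leaves Kira = 4.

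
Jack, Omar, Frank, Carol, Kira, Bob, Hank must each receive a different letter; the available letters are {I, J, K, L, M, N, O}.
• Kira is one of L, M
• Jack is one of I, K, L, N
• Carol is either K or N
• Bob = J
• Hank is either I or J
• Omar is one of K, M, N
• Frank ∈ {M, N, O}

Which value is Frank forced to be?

Bob's domain is down to {J}, so Bob = J. Eliminate J elsewhere: Hank.
Hank has just one choice, so Hank = I. Eliminate I elsewhere: Jack.
The 5 still-open variables draw from only 5 values {K, L, M, N, O}, so each is used; only Frank can be O, hence Frank = O.

O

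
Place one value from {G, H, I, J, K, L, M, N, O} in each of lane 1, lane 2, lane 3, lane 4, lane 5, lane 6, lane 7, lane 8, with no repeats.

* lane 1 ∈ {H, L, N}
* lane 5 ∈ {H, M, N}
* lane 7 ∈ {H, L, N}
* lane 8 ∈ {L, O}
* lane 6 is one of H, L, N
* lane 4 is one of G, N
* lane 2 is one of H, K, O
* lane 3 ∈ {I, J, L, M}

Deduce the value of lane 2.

K

The 3 variables lane 1, lane 6, lane 7 are confined to {H, L, N}, which locks those values in; drop them from lane 2, lane 3, lane 4, lane 5, lane 8.
lane 4 must be G (only option left).
lane 5's domain is down to {M}, so lane 5 = M. Remove M from lane 3.
lane 8 has just one choice, so lane 8 = O. Remove O from lane 2.
So lane 2 = K.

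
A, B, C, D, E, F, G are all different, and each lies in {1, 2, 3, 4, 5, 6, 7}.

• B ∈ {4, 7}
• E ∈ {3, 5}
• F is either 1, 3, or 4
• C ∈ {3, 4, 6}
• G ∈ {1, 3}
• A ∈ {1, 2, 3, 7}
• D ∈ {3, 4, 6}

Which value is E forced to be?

5

Among the 7 variables, 2 fits only A (and all 7 values in {1, 2, 3, 4, 5, 6, 7} must be used), so A = 2.
Among the 6 still-open variables, 5 fits only E (and all 6 values in {1, 3, 4, 5, 6, 7} must be used), so E = 5.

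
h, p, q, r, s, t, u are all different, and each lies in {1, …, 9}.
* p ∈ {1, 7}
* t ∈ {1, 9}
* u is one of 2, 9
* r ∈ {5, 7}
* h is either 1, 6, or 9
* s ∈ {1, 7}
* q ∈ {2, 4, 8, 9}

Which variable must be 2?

u

p and s between them cover only {1, 7} — a naked pair. Remove those values from h, r, t.
That leaves r = 5.
t has just one choice, so t = 9. Strike 9 from h, q, u.
So 2 goes to u.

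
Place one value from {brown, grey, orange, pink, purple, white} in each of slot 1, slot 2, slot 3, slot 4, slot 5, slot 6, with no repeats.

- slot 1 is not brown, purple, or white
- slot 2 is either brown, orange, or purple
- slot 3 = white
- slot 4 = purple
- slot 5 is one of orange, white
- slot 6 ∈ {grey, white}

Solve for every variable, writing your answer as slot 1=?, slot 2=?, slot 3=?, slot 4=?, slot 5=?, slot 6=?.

slot 1=pink, slot 2=brown, slot 3=white, slot 4=purple, slot 5=orange, slot 6=grey

slot 3 must be white (only option left). Strike white from slot 5, slot 6.
slot 4's domain is down to {purple}, so slot 4 = purple. Remove purple from slot 2.
slot 5's domain is down to {orange}, so slot 5 = orange. Remove orange from slot 1, slot 2.
slot 6's domain is down to {grey}, so slot 6 = grey. Eliminate grey elsewhere: slot 1.
slot 1's domain is down to {pink}, so slot 1 = pink.
slot 2's domain is down to {brown}, so slot 2 = brown.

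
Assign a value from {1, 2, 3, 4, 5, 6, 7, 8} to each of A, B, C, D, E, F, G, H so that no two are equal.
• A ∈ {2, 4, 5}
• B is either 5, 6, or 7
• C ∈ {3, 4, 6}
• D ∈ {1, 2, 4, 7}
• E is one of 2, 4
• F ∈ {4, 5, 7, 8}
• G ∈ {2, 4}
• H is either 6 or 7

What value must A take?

The 8 variables draw from only 8 values {1, 2, 3, 4, 5, 6, 7, 8}, so each is used; only D can be 1, hence D = 1.
The 7 still-open variables draw from only 7 values {2, 3, 4, 5, 6, 7, 8}, so each is used; only C can be 3, hence C = 3.
The 6 still-open variables together cover exactly {2, 4, 5, 6, 7, 8} — 6 values for 6 variables — and 8 appears only in F's list, so F = 8.
E and G between them cover only {2, 4} — a naked pair. Remove those values from A.
So A = 5.

5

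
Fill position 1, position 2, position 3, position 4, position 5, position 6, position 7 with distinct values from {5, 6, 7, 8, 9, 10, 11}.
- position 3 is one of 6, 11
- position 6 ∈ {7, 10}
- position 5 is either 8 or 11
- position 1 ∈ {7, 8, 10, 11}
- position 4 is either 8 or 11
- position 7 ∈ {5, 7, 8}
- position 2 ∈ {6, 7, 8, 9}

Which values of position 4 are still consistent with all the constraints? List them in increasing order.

8, 11

The 7 variables draw from only 7 values {5, 6, 7, 8, 9, 10, 11}, so each is used; only position 7 can be 5, hence position 7 = 5.
The 6 still-open variables draw from only 6 values {6, 7, 8, 9, 10, 11}, so each is used; only position 2 can be 9, hence position 2 = 9.
Among the 5 still-open variables, 6 fits only position 3 (and all 5 values in {6, 7, 8, 10, 11} must be used), so position 3 = 6.
The 2 variables position 4 and position 5 are confined to {8, 11}, which locks those values in; drop them from position 1.
No further eliminations apply; position 4 can still be any of 8, 11.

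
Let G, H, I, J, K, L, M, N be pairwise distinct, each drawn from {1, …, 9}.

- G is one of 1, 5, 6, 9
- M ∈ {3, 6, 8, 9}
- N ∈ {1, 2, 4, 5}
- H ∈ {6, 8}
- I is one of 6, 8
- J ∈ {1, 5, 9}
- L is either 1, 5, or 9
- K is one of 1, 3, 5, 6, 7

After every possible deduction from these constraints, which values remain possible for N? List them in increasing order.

H and I share exactly the 2 values {6, 8}; by pigeonhole those values go to them, so strike 6, 8 from G, K, M.
G, J, L between them cover only {1, 5, 9} — a naked triple. Remove those values from K, M, N.
That leaves M = 3. Strike 3 from K.
That leaves K = 7.
No further eliminations apply; N can still be any of 2, 4.

2, 4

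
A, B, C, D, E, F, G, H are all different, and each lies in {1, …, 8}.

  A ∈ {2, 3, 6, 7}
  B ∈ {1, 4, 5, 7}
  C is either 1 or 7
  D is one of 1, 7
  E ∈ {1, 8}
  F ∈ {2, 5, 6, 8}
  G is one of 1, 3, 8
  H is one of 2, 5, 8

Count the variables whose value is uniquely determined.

3

The 8 variables together cover exactly {1, 2, 3, 4, 5, 6, 7, 8} — 8 values for 8 variables — and 4 appears only in B's list, so B = 4.
C and D share exactly the 2 values {1, 7}; by pigeonhole those values go to them, so strike 1, 7 from A, E, G.
E has just one choice, so E = 8. So F, G, H can't be 8.
G must be 3 (only option left). Eliminate 3 elsewhere: A.
Determined: B=4, E=8, G=3. The other variables each still have more than one consistent value. That makes 3.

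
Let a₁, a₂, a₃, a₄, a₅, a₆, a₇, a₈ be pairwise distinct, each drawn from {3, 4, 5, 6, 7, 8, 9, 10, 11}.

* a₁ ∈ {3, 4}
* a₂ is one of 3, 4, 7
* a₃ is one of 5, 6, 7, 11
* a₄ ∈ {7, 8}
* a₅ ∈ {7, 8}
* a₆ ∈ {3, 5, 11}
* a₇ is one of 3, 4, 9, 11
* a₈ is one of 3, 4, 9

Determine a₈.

9

The 8 variables together cover exactly {3, 4, 5, 6, 7, 8, 9, 11} — 8 values for 8 variables — and 6 appears only in a₃'s list, so a₃ = 6.
Among the 7 still-open variables, 5 fits only a₆ (and all 7 values in {3, 4, 5, 7, 8, 9, 11} must be used), so a₆ = 5.
Among the 6 still-open variables, 11 fits only a₇ (and all 6 values in {3, 4, 7, 8, 9, 11} must be used), so a₇ = 11.
Among the 5 still-open variables, 9 fits only a₈ (and all 5 values in {3, 4, 7, 8, 9} must be used), so a₈ = 9.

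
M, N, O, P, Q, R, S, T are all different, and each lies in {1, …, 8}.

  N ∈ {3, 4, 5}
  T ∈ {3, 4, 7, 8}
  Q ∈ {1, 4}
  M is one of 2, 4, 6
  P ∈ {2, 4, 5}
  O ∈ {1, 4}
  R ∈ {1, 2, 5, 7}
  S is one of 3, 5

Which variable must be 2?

The 8 variables together cover exactly {1, 2, 3, 4, 5, 6, 7, 8} — 8 values for 8 variables — and 6 appears only in M's list, so M = 6.
The 7 still-open variables draw from only 7 values {1, 2, 3, 4, 5, 7, 8}, so each is used; only T can be 8, hence T = 8.
The 6 still-open variables together cover exactly {1, 2, 3, 4, 5, 7} — 6 values for 6 variables — and 7 appears only in R's list, so R = 7.
The 5 still-open variables draw from only 5 values {1, 2, 3, 4, 5}, so each is used; only P can be 2, hence P = 2.

P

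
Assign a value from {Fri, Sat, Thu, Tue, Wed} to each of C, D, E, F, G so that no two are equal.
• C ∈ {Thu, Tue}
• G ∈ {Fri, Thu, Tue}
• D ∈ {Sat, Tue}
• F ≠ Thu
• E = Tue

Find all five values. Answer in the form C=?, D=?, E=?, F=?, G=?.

C=Thu, D=Sat, E=Tue, F=Wed, G=Fri

E's domain is down to {Tue}, so E = Tue. Eliminate Tue elsewhere: C, D, F, G.
C must be Thu (only option left). Strike Thu from G.
D must be Sat (only option left). Eliminate Sat elsewhere: F.
That leaves G = Fri. Strike Fri from F.
F must be Wed (only option left).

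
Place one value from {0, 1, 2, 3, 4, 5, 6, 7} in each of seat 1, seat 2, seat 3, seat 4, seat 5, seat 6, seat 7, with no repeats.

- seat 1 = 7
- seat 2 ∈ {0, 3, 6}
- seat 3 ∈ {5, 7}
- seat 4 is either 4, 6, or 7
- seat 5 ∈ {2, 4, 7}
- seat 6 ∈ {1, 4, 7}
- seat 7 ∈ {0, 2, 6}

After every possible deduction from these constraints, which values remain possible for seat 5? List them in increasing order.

2, 4

seat 1 has just one choice, so seat 1 = 7. Eliminate 7 elsewhere: seat 3, seat 4, seat 5, seat 6.
seat 3 has just one choice, so seat 3 = 5.
No further eliminations apply; seat 5 can still be any of 2, 4.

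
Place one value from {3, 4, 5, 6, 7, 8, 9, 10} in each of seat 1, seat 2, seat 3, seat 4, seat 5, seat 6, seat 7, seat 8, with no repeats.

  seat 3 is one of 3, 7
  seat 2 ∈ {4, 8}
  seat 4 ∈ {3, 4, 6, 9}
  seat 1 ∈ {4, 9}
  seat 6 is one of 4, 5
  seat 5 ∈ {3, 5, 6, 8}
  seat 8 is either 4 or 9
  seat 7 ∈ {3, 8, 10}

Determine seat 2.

The 8 variables draw from only 8 values {3, 4, 5, 6, 7, 8, 9, 10}, so each is used; only seat 3 can be 7, hence seat 3 = 7.
The 7 still-open variables together cover exactly {3, 4, 5, 6, 8, 9, 10} — 7 values for 7 variables — and 10 appears only in seat 7's list, so seat 7 = 10.
The 2 variables seat 1 and seat 8 are confined to {4, 9}, which locks those values in; drop them from seat 2, seat 4, seat 6.
So seat 2 = 8.

8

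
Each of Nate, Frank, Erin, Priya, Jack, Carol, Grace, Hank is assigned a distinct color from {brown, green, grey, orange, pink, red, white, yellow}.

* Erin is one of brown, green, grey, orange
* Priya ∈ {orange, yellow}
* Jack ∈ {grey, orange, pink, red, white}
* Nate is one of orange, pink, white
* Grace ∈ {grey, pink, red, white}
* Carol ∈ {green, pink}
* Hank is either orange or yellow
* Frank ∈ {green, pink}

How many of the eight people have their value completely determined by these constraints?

2

The 8 variables draw from only 8 values {brown, green, grey, orange, pink, red, white, yellow}, so each is used; only Erin can be brown, hence Erin = brown.
The 2 variables Frank and Carol are confined to {green, pink}, which locks those values in; drop them from Nate, Jack, Grace.
Priya and Hank share exactly the 2 values {orange, yellow}; by pigeonhole those values go to them, so strike orange, yellow from Nate, Jack.
Nate's domain is down to {white}, so Nate = white. Eliminate white elsewhere: Jack, Grace.
Determined: Nate=white, Erin=brown. The other people each still have more than one consistent value. That makes 2.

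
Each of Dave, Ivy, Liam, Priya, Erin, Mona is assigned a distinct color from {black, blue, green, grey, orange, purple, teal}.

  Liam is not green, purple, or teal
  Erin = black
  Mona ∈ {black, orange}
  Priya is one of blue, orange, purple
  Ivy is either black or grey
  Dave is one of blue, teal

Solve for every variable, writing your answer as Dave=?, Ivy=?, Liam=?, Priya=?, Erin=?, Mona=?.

Erin must be black (only option left). Eliminate black elsewhere: Ivy, Liam, Mona.
Mona must be orange (only option left). So Liam, Priya can't be orange.
Ivy's domain is down to {grey}, so Ivy = grey. Strike grey from Liam.
Liam must be blue (only option left). Strike blue from Dave, Priya.
That leaves Priya = purple.
That leaves Dave = teal.

Dave=teal, Ivy=grey, Liam=blue, Priya=purple, Erin=black, Mona=orange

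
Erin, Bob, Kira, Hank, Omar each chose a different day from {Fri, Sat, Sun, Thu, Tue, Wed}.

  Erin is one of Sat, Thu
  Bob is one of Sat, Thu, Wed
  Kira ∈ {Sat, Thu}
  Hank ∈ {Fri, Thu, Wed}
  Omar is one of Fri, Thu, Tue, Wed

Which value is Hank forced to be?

The 5 variables draw from only 5 values {Fri, Sat, Thu, Tue, Wed}, so each is used; only Omar can be Tue, hence Omar = Tue.
The 4 still-open variables together cover exactly {Fri, Sat, Thu, Wed} — 4 values for 4 variables — and Fri appears only in Hank's list, so Hank = Fri.

Fri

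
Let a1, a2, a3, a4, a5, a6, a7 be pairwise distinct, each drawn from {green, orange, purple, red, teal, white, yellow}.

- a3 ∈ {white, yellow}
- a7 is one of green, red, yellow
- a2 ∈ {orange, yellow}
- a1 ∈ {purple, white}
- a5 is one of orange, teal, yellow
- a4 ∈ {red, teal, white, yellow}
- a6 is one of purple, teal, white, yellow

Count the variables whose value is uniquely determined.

2

Among the 7 variables, green fits only a7 (and all 7 values in {green, orange, purple, red, teal, white, yellow} must be used), so a7 = green.
The 6 still-open variables together cover exactly {orange, purple, red, teal, white, yellow} — 6 values for 6 variables — and red appears only in a4's list, so a4 = red.
Determined: a4=red, a7=green. The other variables each still have more than one consistent value. That makes 2.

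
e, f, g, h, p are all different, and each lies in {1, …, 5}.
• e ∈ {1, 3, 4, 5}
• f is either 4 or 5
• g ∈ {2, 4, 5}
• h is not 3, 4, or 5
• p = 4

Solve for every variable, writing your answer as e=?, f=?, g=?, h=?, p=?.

p must be 4 (only option left). So e, f, g can't be 4.
That leaves f = 5. Eliminate 5 elsewhere: e, g.
g must be 2 (only option left). Eliminate 2 elsewhere: h.
That leaves h = 1. Eliminate 1 elsewhere: e.
e must be 3 (only option left).

e=3, f=5, g=2, h=1, p=4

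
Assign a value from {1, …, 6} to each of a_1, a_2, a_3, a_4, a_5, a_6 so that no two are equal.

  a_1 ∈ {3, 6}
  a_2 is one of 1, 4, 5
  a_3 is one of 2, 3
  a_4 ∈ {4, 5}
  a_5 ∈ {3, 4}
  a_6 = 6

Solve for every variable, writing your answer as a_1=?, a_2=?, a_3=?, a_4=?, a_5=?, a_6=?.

a_1=3, a_2=1, a_3=2, a_4=5, a_5=4, a_6=6

a_6 has just one choice, so a_6 = 6. Strike 6 from a_1.
a_1 must be 3 (only option left). Remove 3 from a_3, a_5.
a_3 has just one choice, so a_3 = 2.
That leaves a_5 = 4. Strike 4 from a_2, a_4.
a_4 must be 5 (only option left). Remove 5 from a_2.
That leaves a_2 = 1.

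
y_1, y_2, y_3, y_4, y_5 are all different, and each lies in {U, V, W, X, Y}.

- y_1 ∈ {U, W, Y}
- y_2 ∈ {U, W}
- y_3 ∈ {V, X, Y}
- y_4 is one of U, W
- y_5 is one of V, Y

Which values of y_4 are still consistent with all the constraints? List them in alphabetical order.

U, W

The 5 variables together cover exactly {U, V, W, X, Y} — 5 values for 5 variables — and X appears only in y_3's list, so y_3 = X.
The 4 still-open variables together cover exactly {U, V, W, Y} — 4 values for 4 variables — and V appears only in y_5's list, so y_5 = V.
The 3 still-open variables together cover exactly {U, W, Y} — 3 values for 3 variables — and Y appears only in y_1's list, so y_1 = Y.
No further eliminations apply; y_4 can still be any of U, W.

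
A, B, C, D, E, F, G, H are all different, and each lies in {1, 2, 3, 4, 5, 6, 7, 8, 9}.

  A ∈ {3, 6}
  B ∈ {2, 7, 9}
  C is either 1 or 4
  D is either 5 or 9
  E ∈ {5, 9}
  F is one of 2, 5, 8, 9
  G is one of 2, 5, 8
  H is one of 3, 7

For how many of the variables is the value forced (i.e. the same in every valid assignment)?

3

The 2 variables D and E are confined to {5, 9}, which locks those values in; drop them from B, F, G.
The 2 variables F and G are confined to {2, 8}, which locks those values in; drop them from B.
B must be 7 (only option left). So H can't be 7.
H must be 3 (only option left). Strike 3 from A.
A must be 6 (only option left).
Determined: A=6, B=7, H=3. The other variables each still have more than one consistent value. That makes 3.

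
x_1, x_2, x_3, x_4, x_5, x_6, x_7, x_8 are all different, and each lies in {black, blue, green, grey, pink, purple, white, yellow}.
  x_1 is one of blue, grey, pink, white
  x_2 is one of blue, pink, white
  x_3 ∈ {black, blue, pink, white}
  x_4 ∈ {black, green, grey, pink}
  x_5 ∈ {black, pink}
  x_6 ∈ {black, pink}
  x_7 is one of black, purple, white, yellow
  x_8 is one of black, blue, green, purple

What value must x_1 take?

The 8 variables draw from only 8 values {black, blue, green, grey, pink, purple, white, yellow}, so each is used; only x_7 can be yellow, hence x_7 = yellow.
Among the 7 still-open variables, purple fits only x_8 (and all 7 values in {black, blue, green, grey, pink, purple, white} must be used), so x_8 = purple.
The 6 still-open variables together cover exactly {black, blue, green, grey, pink, white} — 6 values for 6 variables — and green appears only in x_4's list, so x_4 = green.
The 5 still-open variables together cover exactly {black, blue, grey, pink, white} — 5 values for 5 variables — and grey appears only in x_1's list, so x_1 = grey.

grey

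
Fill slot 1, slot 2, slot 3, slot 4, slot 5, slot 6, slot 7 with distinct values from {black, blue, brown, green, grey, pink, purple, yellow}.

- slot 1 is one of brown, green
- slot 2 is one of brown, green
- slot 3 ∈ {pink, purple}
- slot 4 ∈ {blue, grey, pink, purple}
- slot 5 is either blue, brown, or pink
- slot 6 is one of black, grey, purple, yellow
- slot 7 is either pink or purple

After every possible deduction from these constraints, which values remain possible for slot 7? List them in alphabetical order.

pink, purple

The 2 variables slot 1 and slot 2 are confined to {brown, green}, which locks those values in; drop them from slot 5.
slot 3 and slot 7 share exactly the 2 values {pink, purple}; by pigeonhole those values go to them, so strike pink, purple from slot 4, slot 5, slot 6.
slot 5 must be blue (only option left). So slot 4 can't be blue.
That leaves slot 4 = grey. Remove grey from slot 6.
No further eliminations apply; slot 7 can still be any of pink, purple.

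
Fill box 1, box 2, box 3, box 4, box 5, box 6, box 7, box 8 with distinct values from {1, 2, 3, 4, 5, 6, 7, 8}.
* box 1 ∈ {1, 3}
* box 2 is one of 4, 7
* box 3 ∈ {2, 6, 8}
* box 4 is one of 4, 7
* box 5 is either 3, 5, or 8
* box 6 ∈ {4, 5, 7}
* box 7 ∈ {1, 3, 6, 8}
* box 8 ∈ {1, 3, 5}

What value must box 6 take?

5

Among the 8 variables, 2 fits only box 3 (and all 8 values in {1, 2, 3, 4, 5, 6, 7, 8} must be used), so box 3 = 2.
The 7 still-open variables together cover exactly {1, 3, 4, 5, 6, 7, 8} — 7 values for 7 variables — and 6 appears only in box 7's list, so box 7 = 6.
Among the 6 still-open variables, 8 fits only box 5 (and all 6 values in {1, 3, 4, 5, 7, 8} must be used), so box 5 = 8.
box 2 and box 4 between them cover only {4, 7} — a naked pair. Remove those values from box 6.
So box 6 = 5.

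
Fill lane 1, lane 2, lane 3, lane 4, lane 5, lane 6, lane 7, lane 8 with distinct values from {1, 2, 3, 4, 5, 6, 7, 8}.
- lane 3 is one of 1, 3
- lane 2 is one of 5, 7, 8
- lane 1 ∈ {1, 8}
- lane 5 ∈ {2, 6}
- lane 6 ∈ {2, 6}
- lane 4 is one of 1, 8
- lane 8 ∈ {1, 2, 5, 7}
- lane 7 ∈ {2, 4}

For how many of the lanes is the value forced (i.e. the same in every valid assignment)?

2

Among the 8 variables, 3 fits only lane 3 (and all 8 values in {1, 2, 3, 4, 5, 6, 7, 8} must be used), so lane 3 = 3.
The 7 still-open variables draw from only 7 values {1, 2, 4, 5, 6, 7, 8}, so each is used; only lane 7 can be 4, hence lane 7 = 4.
lane 1 and lane 4 share exactly the 2 values {1, 8}; by pigeonhole those values go to them, so strike 1, 8 from lane 2, lane 8.
lane 5 and lane 6 between them cover only {2, 6} — a naked pair. Remove those values from lane 8.
Determined: lane 3=3, lane 7=4. The other lanes each still have more than one consistent value. That makes 2.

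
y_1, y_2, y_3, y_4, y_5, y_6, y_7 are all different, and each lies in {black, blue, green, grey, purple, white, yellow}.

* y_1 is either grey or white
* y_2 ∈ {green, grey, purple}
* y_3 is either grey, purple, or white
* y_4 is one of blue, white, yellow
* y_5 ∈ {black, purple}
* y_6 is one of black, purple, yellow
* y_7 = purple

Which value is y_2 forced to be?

y_7 has just one choice, so y_7 = purple. Eliminate purple elsewhere: y_2, y_3, y_5, y_6.
That leaves y_5 = black. Eliminate black elsewhere: y_6.
y_6 must be yellow (only option left). Strike yellow from y_4.
Among the 4 still-open variables, blue fits only y_4 (and all 4 values in {blue, green, grey, white} must be used), so y_4 = blue.
The 3 still-open variables together cover exactly {green, grey, white} — 3 values for 3 variables — and green appears only in y_2's list, so y_2 = green.

green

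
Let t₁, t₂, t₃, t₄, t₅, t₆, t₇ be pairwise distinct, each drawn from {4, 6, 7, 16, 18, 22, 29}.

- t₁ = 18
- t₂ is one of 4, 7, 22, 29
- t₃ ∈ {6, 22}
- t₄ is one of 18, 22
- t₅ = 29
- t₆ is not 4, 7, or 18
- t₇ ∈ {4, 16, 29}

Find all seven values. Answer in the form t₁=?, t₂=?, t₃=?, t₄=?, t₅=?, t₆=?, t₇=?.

t₁=18, t₂=7, t₃=6, t₄=22, t₅=29, t₆=16, t₇=4

t₁ has just one choice, so t₁ = 18. Strike 18 from t₄.
t₄'s domain is down to {22}, so t₄ = 22. So t₂, t₃, t₆ can't be 22.
t₅ has just one choice, so t₅ = 29. Strike 29 from t₂, t₆, t₇.
t₃ must be 6 (only option left). So t₆ can't be 6.
t₆'s domain is down to {16}, so t₆ = 16. Remove 16 from t₇.
t₇ has just one choice, so t₇ = 4. Strike 4 from t₂.
t₂ must be 7 (only option left).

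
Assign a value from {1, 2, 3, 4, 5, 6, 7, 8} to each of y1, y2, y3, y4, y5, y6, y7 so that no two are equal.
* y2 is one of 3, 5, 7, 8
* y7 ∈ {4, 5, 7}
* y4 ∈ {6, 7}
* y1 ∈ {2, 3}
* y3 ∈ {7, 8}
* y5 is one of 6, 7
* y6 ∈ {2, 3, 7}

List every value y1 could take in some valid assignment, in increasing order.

Among the 7 variables, 4 fits only y7 (and all 7 values in {2, 3, 4, 5, 6, 7, 8} must be used), so y7 = 4.
The 6 still-open variables together cover exactly {2, 3, 5, 6, 7, 8} — 6 values for 6 variables — and 5 appears only in y2's list, so y2 = 5.
The 5 still-open variables draw from only 5 values {2, 3, 6, 7, 8}, so each is used; only y3 can be 8, hence y3 = 8.
y4 and y5 between them cover only {6, 7} — a naked pair. Remove those values from y6.
No further eliminations apply; y1 can still be any of 2, 3.

2, 3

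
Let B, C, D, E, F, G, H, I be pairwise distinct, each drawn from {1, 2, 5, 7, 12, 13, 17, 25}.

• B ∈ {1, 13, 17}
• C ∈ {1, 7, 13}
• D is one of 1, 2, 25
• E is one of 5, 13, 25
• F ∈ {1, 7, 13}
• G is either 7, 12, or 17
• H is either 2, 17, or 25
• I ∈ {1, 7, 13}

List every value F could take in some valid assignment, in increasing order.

1, 7, 13

The 8 variables draw from only 8 values {1, 2, 5, 7, 12, 13, 17, 25}, so each is used; only E can be 5, hence E = 5.
The 7 still-open variables draw from only 7 values {1, 2, 7, 12, 13, 17, 25}, so each is used; only G can be 12, hence G = 12.
C, F, I between them cover only {1, 7, 13} — a naked triple. Remove those values from B, D.
B's domain is down to {17}, so B = 17. Eliminate 17 elsewhere: H.
No further eliminations apply; F can still be any of 1, 7, 13.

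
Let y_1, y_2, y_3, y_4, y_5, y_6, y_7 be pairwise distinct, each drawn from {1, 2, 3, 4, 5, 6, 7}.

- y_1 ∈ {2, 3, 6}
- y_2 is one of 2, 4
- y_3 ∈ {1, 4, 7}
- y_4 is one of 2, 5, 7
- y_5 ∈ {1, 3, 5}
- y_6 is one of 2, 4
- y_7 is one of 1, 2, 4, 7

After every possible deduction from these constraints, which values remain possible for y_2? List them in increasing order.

2, 4

The 7 variables draw from only 7 values {1, 2, 3, 4, 5, 6, 7}, so each is used; only y_1 can be 6, hence y_1 = 6.
The 6 still-open variables together cover exactly {1, 2, 3, 4, 5, 7} — 6 values for 6 variables — and 3 appears only in y_5's list, so y_5 = 3.
The 5 still-open variables draw from only 5 values {1, 2, 4, 5, 7}, so each is used; only y_4 can be 5, hence y_4 = 5.
The 2 variables y_2 and y_6 are confined to {2, 4}, which locks those values in; drop them from y_3, y_7.
No further eliminations apply; y_2 can still be any of 2, 4.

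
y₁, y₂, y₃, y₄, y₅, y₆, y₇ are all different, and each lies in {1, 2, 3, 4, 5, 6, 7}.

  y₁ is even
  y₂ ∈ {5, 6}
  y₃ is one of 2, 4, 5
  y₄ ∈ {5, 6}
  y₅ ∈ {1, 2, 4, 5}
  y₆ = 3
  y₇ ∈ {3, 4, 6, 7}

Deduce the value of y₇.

y₆ must be 3 (only option left). Strike 3 from y₇.
Among the 6 still-open variables, 1 fits only y₅ (and all 6 values in {1, 2, 4, 5, 6, 7} must be used), so y₅ = 1.
Among the 5 still-open variables, 7 fits only y₇ (and all 5 values in {2, 4, 5, 6, 7} must be used), so y₇ = 7.

7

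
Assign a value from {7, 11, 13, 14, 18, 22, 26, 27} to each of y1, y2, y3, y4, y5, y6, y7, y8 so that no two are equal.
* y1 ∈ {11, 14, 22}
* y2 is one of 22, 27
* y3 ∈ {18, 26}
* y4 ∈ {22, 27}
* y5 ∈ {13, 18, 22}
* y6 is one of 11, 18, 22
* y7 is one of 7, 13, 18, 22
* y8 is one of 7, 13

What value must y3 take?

26

The 8 variables draw from only 8 values {7, 11, 13, 14, 18, 22, 26, 27}, so each is used; only y1 can be 14, hence y1 = 14.
The 7 still-open variables together cover exactly {7, 11, 13, 18, 22, 26, 27} — 7 values for 7 variables — and 11 appears only in y6's list, so y6 = 11.
The 6 still-open variables draw from only 6 values {7, 13, 18, 22, 26, 27}, so each is used; only y3 can be 26, hence y3 = 26.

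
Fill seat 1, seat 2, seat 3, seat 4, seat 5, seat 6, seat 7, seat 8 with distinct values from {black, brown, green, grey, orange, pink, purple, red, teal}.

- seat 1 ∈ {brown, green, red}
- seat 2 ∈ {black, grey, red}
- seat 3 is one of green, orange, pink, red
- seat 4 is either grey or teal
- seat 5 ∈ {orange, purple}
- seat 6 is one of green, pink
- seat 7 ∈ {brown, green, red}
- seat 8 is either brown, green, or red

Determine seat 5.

purple

The 3 variables seat 1, seat 7, seat 8 are confined to {brown, green, red}, which locks those values in; drop them from seat 2, seat 3, seat 6.
That leaves seat 6 = pink. Eliminate pink elsewhere: seat 3.
That leaves seat 3 = orange. Remove orange from seat 5.
So seat 5 = purple.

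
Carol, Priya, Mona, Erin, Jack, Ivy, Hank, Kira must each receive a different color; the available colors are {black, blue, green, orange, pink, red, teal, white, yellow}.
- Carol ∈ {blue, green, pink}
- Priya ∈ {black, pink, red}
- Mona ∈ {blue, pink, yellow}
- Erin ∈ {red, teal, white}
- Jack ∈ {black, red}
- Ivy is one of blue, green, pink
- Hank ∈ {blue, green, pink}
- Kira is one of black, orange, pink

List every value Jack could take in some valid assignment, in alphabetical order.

black, red

The 3 variables Carol, Ivy, Hank are confined to {blue, green, pink}, which locks those values in; drop them from Priya, Mona, Kira.
Mona has just one choice, so Mona = yellow.
The 2 variables Priya and Jack are confined to {black, red}, which locks those values in; drop them from Erin, Kira.
That leaves Kira = orange.
No further eliminations apply; Jack can still be any of black, red.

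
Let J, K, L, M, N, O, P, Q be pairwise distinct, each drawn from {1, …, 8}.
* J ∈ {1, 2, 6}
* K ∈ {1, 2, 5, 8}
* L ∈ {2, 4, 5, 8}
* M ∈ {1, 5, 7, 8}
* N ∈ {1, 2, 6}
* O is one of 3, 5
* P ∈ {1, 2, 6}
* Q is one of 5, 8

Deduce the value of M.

7

The 8 variables together cover exactly {1, 2, 3, 4, 5, 6, 7, 8} — 8 values for 8 variables — and 3 appears only in O's list, so O = 3.
The 7 still-open variables together cover exactly {1, 2, 4, 5, 6, 7, 8} — 7 values for 7 variables — and 4 appears only in L's list, so L = 4.
The 6 still-open variables together cover exactly {1, 2, 5, 6, 7, 8} — 6 values for 6 variables — and 7 appears only in M's list, so M = 7.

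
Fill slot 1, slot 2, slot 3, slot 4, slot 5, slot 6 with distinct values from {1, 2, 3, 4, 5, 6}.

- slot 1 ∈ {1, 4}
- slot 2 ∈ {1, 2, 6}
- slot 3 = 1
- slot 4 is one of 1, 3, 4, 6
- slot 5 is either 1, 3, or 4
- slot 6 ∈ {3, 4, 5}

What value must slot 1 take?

slot 3 must be 1 (only option left). Strike 1 from slot 1, slot 2, slot 4, slot 5.
So slot 1 = 4.

4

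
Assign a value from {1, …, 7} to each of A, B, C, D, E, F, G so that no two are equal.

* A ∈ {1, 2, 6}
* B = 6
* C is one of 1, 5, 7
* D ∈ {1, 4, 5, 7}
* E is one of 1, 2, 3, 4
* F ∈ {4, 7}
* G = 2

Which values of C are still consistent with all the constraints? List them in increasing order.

5, 7

B has just one choice, so B = 6. Remove 6 from A.
G must be 2 (only option left). Eliminate 2 elsewhere: A, E.
A must be 1 (only option left). Eliminate 1 elsewhere: C, D, E.
The 4 still-open variables draw from only 4 values {3, 4, 5, 7}, so each is used; only E can be 3, hence E = 3.
No further eliminations apply; C can still be any of 5, 7.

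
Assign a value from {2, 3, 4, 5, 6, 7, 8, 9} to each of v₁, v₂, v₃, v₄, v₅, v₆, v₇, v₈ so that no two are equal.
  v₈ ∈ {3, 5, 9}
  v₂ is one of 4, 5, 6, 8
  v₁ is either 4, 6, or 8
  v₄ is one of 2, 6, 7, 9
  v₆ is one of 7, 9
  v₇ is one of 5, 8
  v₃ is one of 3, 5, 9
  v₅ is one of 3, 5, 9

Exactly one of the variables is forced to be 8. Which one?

v₇

The 8 variables together cover exactly {2, 3, 4, 5, 6, 7, 8, 9} — 8 values for 8 variables — and 2 appears only in v₄'s list, so v₄ = 2.
The 7 still-open variables together cover exactly {3, 4, 5, 6, 7, 8, 9} — 7 values for 7 variables — and 7 appears only in v₆'s list, so v₆ = 7.
v₃, v₅, v₈ share exactly the 3 values {3, 5, 9}; by pigeonhole those values go to them, so strike 3, 5, 9 from v₂, v₇.
So 8 goes to v₇.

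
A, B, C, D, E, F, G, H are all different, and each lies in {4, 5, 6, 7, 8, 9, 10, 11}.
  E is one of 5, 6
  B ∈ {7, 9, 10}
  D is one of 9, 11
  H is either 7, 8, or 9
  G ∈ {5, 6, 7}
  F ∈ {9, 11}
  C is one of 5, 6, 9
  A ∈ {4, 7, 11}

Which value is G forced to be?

The 8 variables together cover exactly {4, 5, 6, 7, 8, 9, 10, 11} — 8 values for 8 variables — and 4 appears only in A's list, so A = 4.
Among the 7 still-open variables, 8 fits only H (and all 7 values in {5, 6, 7, 8, 9, 10, 11} must be used), so H = 8.
Among the 6 still-open variables, 10 fits only B (and all 6 values in {5, 6, 7, 9, 10, 11} must be used), so B = 10.
Among the 5 still-open variables, 7 fits only G (and all 5 values in {5, 6, 7, 9, 11} must be used), so G = 7.

7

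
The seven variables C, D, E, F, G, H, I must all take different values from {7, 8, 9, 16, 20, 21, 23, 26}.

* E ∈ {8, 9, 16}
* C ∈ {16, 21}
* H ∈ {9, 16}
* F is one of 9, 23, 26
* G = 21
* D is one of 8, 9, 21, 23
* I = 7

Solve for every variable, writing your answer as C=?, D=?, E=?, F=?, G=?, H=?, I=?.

G has just one choice, so G = 21. Remove 21 from C, D.
I's domain is down to {7}, so I = 7.
C has just one choice, so C = 16. Remove 16 from E, H.
H must be 9 (only option left). Strike 9 from D, E, F.
E must be 8 (only option left). Strike 8 from D.
That leaves D = 23. Eliminate 23 elsewhere: F.
F must be 26 (only option left).

C=16, D=23, E=8, F=26, G=21, H=9, I=7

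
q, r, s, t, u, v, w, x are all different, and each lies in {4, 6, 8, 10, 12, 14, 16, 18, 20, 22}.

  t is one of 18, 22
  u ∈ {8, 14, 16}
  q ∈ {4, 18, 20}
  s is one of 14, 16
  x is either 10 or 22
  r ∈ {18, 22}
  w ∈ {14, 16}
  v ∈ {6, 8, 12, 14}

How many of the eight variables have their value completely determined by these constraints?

2

r and t between them cover only {18, 22} — a naked pair. Remove those values from q, x.
x's domain is down to {10}, so x = 10.
The 2 variables s and w are confined to {14, 16}, which locks those values in; drop them from u, v.
u must be 8 (only option left). Strike 8 from v.
Determined: u=8, x=10. The other variables each still have more than one consistent value. That makes 2.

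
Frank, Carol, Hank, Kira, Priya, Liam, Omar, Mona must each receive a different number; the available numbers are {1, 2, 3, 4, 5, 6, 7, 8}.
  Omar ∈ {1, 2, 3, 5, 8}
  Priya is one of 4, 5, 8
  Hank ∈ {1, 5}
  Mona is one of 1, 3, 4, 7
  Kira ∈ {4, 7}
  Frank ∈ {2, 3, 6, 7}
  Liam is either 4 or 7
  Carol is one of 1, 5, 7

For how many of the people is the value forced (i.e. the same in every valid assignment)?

4

The 8 variables draw from only 8 values {1, 2, 3, 4, 5, 6, 7, 8}, so each is used; only Frank can be 6, hence Frank = 6.
Among the 7 still-open variables, 2 fits only Omar (and all 7 values in {1, 2, 3, 4, 5, 7, 8} must be used), so Omar = 2.
The 6 still-open variables draw from only 6 values {1, 3, 4, 5, 7, 8}, so each is used; only Mona can be 3, hence Mona = 3.
The 5 still-open variables draw from only 5 values {1, 4, 5, 7, 8}, so each is used; only Priya can be 8, hence Priya = 8.
Kira and Liam share exactly the 2 values {4, 7}; by pigeonhole those values go to them, so strike 4, 7 from Carol.
Determined: Frank=6, Priya=8, Omar=2, Mona=3. The other people each still have more than one consistent value. That makes 4.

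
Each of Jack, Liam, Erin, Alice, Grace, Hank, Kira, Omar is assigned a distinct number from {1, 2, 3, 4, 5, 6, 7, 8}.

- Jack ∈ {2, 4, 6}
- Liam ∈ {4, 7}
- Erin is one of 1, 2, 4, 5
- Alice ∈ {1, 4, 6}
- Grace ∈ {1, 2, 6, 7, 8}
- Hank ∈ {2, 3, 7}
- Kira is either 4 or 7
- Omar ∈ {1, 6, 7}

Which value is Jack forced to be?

2

The 8 variables together cover exactly {1, 2, 3, 4, 5, 6, 7, 8} — 8 values for 8 variables — and 3 appears only in Hank's list, so Hank = 3.
The 7 still-open variables together cover exactly {1, 2, 4, 5, 6, 7, 8} — 7 values for 7 variables — and 5 appears only in Erin's list, so Erin = 5.
Among the 6 still-open variables, 8 fits only Grace (and all 6 values in {1, 2, 4, 6, 7, 8} must be used), so Grace = 8.
The 5 still-open variables together cover exactly {1, 2, 4, 6, 7} — 5 values for 5 variables — and 2 appears only in Jack's list, so Jack = 2.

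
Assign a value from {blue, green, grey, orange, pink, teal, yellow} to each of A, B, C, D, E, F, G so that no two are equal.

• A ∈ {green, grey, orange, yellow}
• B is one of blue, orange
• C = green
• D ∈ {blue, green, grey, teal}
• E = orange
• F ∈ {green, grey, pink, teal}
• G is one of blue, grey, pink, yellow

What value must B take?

blue

C must be green (only option left). Strike green from A, D, F.
That leaves E = orange. Remove orange from A, B.
So B = blue.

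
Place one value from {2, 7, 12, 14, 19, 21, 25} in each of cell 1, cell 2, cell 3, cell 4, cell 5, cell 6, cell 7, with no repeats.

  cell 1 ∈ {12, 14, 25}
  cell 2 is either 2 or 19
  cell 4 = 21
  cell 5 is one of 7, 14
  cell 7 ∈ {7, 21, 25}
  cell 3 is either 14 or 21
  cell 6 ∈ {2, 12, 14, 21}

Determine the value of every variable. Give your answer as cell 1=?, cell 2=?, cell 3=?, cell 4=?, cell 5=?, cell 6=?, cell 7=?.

cell 1=12, cell 2=19, cell 3=14, cell 4=21, cell 5=7, cell 6=2, cell 7=25

cell 4 must be 21 (only option left). Eliminate 21 elsewhere: cell 3, cell 6, cell 7.
cell 3 has just one choice, so cell 3 = 14. So cell 1, cell 5, cell 6 can't be 14.
cell 5's domain is down to {7}, so cell 5 = 7. Strike 7 from cell 7.
cell 7 must be 25 (only option left). Eliminate 25 elsewhere: cell 1.
cell 1 has just one choice, so cell 1 = 12. Remove 12 from cell 6.
That leaves cell 6 = 2. Remove 2 from cell 2.
cell 2's domain is down to {19}, so cell 2 = 19.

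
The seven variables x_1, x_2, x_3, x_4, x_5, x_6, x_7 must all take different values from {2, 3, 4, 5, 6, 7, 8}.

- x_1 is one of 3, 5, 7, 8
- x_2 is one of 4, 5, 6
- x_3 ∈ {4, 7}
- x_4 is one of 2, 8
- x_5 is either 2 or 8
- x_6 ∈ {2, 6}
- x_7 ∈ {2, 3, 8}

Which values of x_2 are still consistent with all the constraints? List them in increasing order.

x_4 and x_5 share exactly the 2 values {2, 8}; by pigeonhole those values go to them, so strike 2, 8 from x_1, x_6, x_7.
x_6's domain is down to {6}, so x_6 = 6. Strike 6 from x_2.
That leaves x_7 = 3. Eliminate 3 elsewhere: x_1.
No further eliminations apply; x_2 can still be any of 4, 5.

4, 5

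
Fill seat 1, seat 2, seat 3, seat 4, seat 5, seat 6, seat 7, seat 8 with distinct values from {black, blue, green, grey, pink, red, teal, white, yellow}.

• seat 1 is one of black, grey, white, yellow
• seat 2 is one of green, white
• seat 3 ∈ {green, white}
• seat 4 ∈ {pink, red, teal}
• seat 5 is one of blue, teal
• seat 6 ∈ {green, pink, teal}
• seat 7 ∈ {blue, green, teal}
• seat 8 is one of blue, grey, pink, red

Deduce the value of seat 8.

grey

The 2 variables seat 2 and seat 3 are confined to {green, white}, which locks those values in; drop them from seat 1, seat 6, seat 7.
seat 5 and seat 7 between them cover only {blue, teal} — a naked pair. Remove those values from seat 4, seat 6, seat 8.
seat 6's domain is down to {pink}, so seat 6 = pink. Remove pink from seat 4, seat 8.
seat 4 must be red (only option left). So seat 8 can't be red.
So seat 8 = grey.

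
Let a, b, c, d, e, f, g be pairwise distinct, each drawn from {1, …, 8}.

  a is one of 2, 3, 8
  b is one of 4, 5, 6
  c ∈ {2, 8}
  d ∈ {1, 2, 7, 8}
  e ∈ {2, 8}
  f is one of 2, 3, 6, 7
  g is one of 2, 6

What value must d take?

1

c and e share exactly the 2 values {2, 8}; by pigeonhole those values go to them, so strike 2, 8 from a, d, f, g.
a has just one choice, so a = 3. Eliminate 3 elsewhere: f.
That leaves g = 6. So b, f can't be 6.
f's domain is down to {7}, so f = 7. Strike 7 from d.
So d = 1.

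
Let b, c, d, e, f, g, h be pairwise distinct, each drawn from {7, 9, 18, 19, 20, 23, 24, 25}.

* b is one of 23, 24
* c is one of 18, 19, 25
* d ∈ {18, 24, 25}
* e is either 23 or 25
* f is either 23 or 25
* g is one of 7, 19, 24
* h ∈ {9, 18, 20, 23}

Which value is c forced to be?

The 2 variables e and f are confined to {23, 25}, which locks those values in; drop them from b, c, d, h.
b has just one choice, so b = 24. Eliminate 24 elsewhere: d, g.
d must be 18 (only option left). Strike 18 from c, h.
So c = 19.

19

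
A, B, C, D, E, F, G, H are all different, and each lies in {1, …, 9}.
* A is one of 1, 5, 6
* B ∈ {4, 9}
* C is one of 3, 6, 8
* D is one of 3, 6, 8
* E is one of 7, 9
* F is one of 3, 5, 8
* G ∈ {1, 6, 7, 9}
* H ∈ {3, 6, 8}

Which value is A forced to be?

The 8 variables draw from only 8 values {1, 3, 4, 5, 6, 7, 8, 9}, so each is used; only B can be 4, hence B = 4.
The 3 variables C, D, H are confined to {3, 6, 8}, which locks those values in; drop them from A, F, G.
F has just one choice, so F = 5. Eliminate 5 elsewhere: A.
So A = 1.

1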